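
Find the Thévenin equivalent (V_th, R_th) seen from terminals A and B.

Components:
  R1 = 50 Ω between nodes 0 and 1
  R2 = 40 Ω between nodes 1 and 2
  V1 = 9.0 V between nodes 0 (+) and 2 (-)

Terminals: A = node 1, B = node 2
Step 1 — V_th is the open-circuit voltage V_A - V_B (nothing connected across the terminals).
Nodal analysis, taking node 2 as the 0 V reference.
Source V1 fixes V_0 = 9 V.
KCL at each unknown node (sum of currents leaving = 0; resistances in Ω):
  Node 1: (V_1 - 9)/50 + (V_1 - 0)/40 = 0
Collecting terms: 0.045 × V_1 = 0.18  =>  V_1 = 4 V
V_th = V_1 - V_2 = 4 - 0 = 4 V
Step 2 — R_th: zero the source — replace V1 by a short circuit (node 2 merges into node 0) — and find the resistance seen between A (node 1) and B (node 0).
Reduce the network between node 1 (A) and node 0 (B) by series/parallel combination:
  Rp1 = R1 ‖ R2 (parallel, both between nodes 0 and 1) = 1/(1/50 + 1/40) = 22.22 Ω
R_th = 22.22 Ω

Final answer: V_th = 4 V, R_th = 22.22 Ω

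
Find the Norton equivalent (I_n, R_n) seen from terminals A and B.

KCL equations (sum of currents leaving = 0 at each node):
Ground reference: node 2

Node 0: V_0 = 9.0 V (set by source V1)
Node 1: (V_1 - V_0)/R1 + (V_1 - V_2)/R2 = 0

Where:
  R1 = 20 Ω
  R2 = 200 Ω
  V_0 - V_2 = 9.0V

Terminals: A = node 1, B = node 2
Find the Thévenin equivalent first; then I_n = V_th/R_th and R_n = R_th.
Step 1 — V_th is the open-circuit voltage V_A - V_B (nothing connected across the terminals).
Nodal analysis, taking node 2 as the 0 V reference.
Source V1 fixes V_0 = 9 V.
KCL at each unknown node (sum of currents leaving = 0; resistances in Ω):
  Node 1: (V_1 - 9)/20 + (V_1 - 0)/200 = 0
Collecting terms: 0.055 × V_1 = 0.45  =>  V_1 = 8.182 V
V_th = V_1 - V_2 = 8.182 - 0 = 8.182 V
Step 2 — R_th: zero the source — replace V1 by a short circuit (node 2 merges into node 0) — and find the resistance seen between A (node 1) and B (node 0).
Reduce the network between node 1 (A) and node 0 (B) by series/parallel combination:
  Rp1 = R1 ‖ R2 (parallel, both between nodes 0 and 1) = 1/(1/20 + 1/200) = 18.18 Ω
R_th = 18.18 Ω
I_n = V_th/R_th = 8.182/18.18 = 0.45 A, and R_n = R_th = 18.18 Ω

Final answer: I_n = 0.45 A, R_n = 18.18 Ω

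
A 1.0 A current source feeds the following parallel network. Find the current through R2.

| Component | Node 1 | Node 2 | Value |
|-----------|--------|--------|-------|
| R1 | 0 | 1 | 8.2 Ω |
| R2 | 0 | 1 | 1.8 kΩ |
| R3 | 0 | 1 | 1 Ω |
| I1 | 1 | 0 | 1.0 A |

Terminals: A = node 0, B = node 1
All resistors sit directly between nodes 0 and 1, so they are in parallel and share one voltage V; the full source current 1 A splits among them.
1/R_par = 1/8.2 + 1/1800 + 1/1 = 1.123 S  =>  R_par = 0.8909 Ω
V = I × R_par = 1 × 0.8909 = 0.8909 V
I_R2 = V/R2 = 0.8909/1800 = 0.0004949 A

Final answer: 0.0004949 A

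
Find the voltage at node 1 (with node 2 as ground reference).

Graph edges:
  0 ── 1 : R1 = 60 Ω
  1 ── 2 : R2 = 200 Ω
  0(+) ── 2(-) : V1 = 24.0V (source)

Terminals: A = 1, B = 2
Nodal analysis, taking node 2 as the 0 V reference.
Source V1 fixes V_0 = 24 V.
KCL at each unknown node (sum of currents leaving = 0; resistances in Ω):
  Node 1: (V_1 - 24)/60 + (V_1 - 0)/200 = 0
Collecting terms: 0.02167 × V_1 = 0.4  =>  V_1 = 18.46 V
The requested potential is V_1 = 18.46 V.

Final answer: V_1 = 18.46 V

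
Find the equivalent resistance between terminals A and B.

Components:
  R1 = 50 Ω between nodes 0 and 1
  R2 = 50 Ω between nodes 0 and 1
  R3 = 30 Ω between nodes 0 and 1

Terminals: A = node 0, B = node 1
Reduce the network between node 0 (A) and node 1 (B) by series/parallel combination:
  Rp1 = R1 ‖ R2 ‖ R3 (parallel, all between nodes 0 and 1) = 1/(1/50 + 1/50 + 1/30) = 13.64 Ω
R_eq = 13.64 Ω

Final answer: 13.64 Ω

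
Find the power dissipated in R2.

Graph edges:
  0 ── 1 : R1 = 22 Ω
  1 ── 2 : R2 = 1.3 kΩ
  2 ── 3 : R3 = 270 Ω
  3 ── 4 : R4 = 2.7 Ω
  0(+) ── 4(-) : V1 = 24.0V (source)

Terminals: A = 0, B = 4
Nodal analysis, taking node 4 as the 0 V reference.
Source V1 fixes V_0 = 24 V.
KCL at each unknown node (sum of currents leaving = 0; resistances in Ω):
  Node 1: (V_1 - 24)/22 + (V_1 - V_2)/1300 = 0
  Node 2: (V_2 - V_1)/1300 + (V_2 - V_3)/270 = 0
  Node 3: (V_3 - V_2)/270 + (V_3 - 0)/2.7 = 0
Collecting terms (coefficients in siemens):
  0.04622·V_1 - 0.0007692·V_2 = 1.091
  0.004473·V_2 - 0.0007692·V_1 - 0.003704·V_3 = 0
  0.3741·V_3 - 0.003704·V_2 = 0
Solving these 3 simultaneous equations (Gaussian elimination) gives:
  V_1 = 23.67 V, V_2 = 4.104 V, V_3 = 0.04063 V
I_R2 = (V_1 - V_2)/R2 = (23.67 - 4.104)/1300 = 0.01505 A
P_R2 = I_R2² × R2 = (0.01505)² × 1300 = 0.2944 W

Final answer: 0.2944 W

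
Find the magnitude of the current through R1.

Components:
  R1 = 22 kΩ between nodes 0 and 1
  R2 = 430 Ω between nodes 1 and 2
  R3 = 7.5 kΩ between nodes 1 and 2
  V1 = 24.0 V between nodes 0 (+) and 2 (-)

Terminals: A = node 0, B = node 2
Nodal analysis, taking node 2 as the 0 V reference.
Source V1 fixes V_0 = 24 V.
KCL at each unknown node (sum of currents leaving = 0; resistances in Ω):
  Node 1: (V_1 - 24)/22000 + (V_1 - 0)/430 + (V_1 - 0)/7500 = 0
Collecting terms: 0.002504 × V_1 = 0.001091  =>  V_1 = 0.4356 V
I_R1 = (V_0 - V_1)/R1 = (24 - 0.4356)/22000 = 0.001071 A
|I_R1| = 0.001071 A

Final answer: |I_R1| = 0.001071 A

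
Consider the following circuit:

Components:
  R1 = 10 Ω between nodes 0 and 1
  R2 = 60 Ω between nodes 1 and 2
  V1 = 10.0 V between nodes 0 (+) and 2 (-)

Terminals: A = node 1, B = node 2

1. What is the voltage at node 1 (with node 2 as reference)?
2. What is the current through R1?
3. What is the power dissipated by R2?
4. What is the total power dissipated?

Nodal analysis, taking node 2 as the 0 V reference.
Source V1 fixes V_0 = 10 V.
KCL at each unknown node (sum of currents leaving = 0; resistances in Ω):
  Node 1: (V_1 - 10)/10 + (V_1 - 0)/60 = 0
Collecting terms: 0.1167 × V_1 = 1  =>  V_1 = 8.571 V
Part 1:
  Read off the nodal solution: V_1 = 8.571 V
Part 2:
  I_R1 = (V_0 - V_1)/R1 = (10 - 8.571)/10 = 0.1429 A
  Magnitude: I_R1 = 0.1429 A
Part 3:
  I_R2 = (V_1 - V_2)/R2 = (8.571 - 0)/60 = 0.1429 A
  P_R2 = I_R2² × R2 = (0.1429)² × 60 = 1.224 W
Part 4:
  Power in each resistor, P = (ΔV)²/R:
    P_R1 = (10 - 8.571)²/10 = 0.2041 W
    P_R2 = (8.571 - 0)²/60 = 1.224 W
  P_total = P_R1 + P_R2 = 1.429 W

Final answers:
1. V_1 = 8.571 V
2. I_R1 = 0.1429 A
3. P_R2 = 1.224 W
4. P_total = 1.429 W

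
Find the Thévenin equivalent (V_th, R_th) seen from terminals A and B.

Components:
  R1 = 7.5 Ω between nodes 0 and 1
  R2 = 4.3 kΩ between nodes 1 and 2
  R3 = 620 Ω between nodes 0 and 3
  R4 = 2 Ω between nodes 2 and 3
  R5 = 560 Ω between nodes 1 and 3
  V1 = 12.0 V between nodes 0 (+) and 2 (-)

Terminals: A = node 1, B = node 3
Step 1 — V_th is the open-circuit voltage V_A - V_B (nothing connected across the terminals).
Nodal analysis, taking node 2 as the 0 V reference.
Source V1 fixes V_0 = 12 V.
KCL at each unknown node (sum of currents leaving = 0; resistances in Ω):
  Node 1: (V_1 - 12)/7.5 + (V_1 - 0)/4300 + (V_1 - V_3)/560 = 0
  Node 3: (V_3 - 12)/620 + (V_3 - 0)/2 + (V_3 - V_1)/560 = 0
Collecting terms (coefficients in siemens):
  0.1354·V_1 - 0.001786·V_3 = 1.6
  0.5034·V_3 - 0.001786·V_1 = 0.01935
Determinant D = (0.1354)(0.5034) - (-0.001786)(-0.001786) = 0.06813
V_1 = [(1.6)(0.5034) - (-0.001786)(0.01935)]/D = 11.82 V
V_3 = [(0.1354)(0.01935) - (1.6)(-0.001786)]/D = 0.08039 V
V_th = V_1 - V_3 = 11.82 - 0.08039 = 11.74 V
Step 2 — R_th: zero the source — replace V1 by a short circuit (node 2 merges into node 0) — and find the resistance seen between A (node 1) and B (node 3).
Reduce the network between node 1 (A) and node 3 (B) by series/parallel combination:
  Rp1 = R1 ‖ R2 (parallel, both between nodes 0 and 1) = 1/(1/7.5 + 1/4300) = 7.487 Ω
  Rp2 = R3 ‖ R4 (parallel, both between nodes 0 and 3) = 1/(1/620 + 1/2) = 1.994 Ω
  Rs1 = Rp1 + Rp2 (series, joined only at node 0) = 7.487 + 1.994 = 9.481 Ω
  Rp3 = R5 ‖ Rs1 (parallel, both between nodes 1 and 3) = 1/(1/560 + 1/9.481) = 9.323 Ω
R_th = 9.323 Ω

Final answer: V_th = 11.74 V, R_th = 9.323 Ω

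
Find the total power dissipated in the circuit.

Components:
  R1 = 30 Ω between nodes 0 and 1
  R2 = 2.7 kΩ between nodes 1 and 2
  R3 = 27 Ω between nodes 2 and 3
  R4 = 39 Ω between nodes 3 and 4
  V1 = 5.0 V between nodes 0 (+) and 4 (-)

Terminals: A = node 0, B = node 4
Nodal analysis, taking node 4 as the 0 V reference.
Source V1 fixes V_0 = 5 V.
KCL at each unknown node (sum of currents leaving = 0; resistances in Ω):
  Node 1: (V_1 - 5)/30 + (V_1 - V_2)/2700 = 0
  Node 2: (V_2 - V_1)/2700 + (V_2 - V_3)/27 = 0
  Node 3: (V_3 - V_2)/27 + (V_3 - 0)/39 = 0
Collecting terms (coefficients in siemens):
  0.0337·V_1 - 0.0003704·V_2 = 0.1667
  0.03741·V_2 - 0.0003704·V_1 - 0.03704·V_3 = 0
  0.06268·V_3 - 0.03704·V_2 = 0
Solving these 3 simultaneous equations (Gaussian elimination) gives:
  V_1 = 4.946 V, V_2 = 0.118 V, V_3 = 0.06974 V
Power in each resistor, P = (ΔV)²/R:
  P_R1 = (5 - 4.946)²/30 = 0.00009594 W
  P_R2 = (4.946 - 0.118)²/2700 = 0.008634 W
  P_R3 = (0.118 - 0.06974)²/27 = 0.00008634 W
  P_R4 = (0.06974 - 0)²/39 = 0.0001247 W
P_total = P_R1 + P_R2 + P_R3 + P_R4 = 0.008941 W

Final answer: 0.008941 W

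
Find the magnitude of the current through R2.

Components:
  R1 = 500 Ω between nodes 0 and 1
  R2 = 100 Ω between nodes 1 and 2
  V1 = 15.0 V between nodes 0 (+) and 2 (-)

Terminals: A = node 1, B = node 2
Nodal analysis, taking node 2 as the 0 V reference.
Source V1 fixes V_0 = 15 V.
KCL at each unknown node (sum of currents leaving = 0; resistances in Ω):
  Node 1: (V_1 - 15)/500 + (V_1 - 0)/100 = 0
Collecting terms: 0.012 × V_1 = 0.03  =>  V_1 = 2.5 V
I_R2 = (V_1 - V_2)/R2 = (2.5 - 0)/100 = 0.025 A
|I_R2| = 0.025 A

Final answer: |I_R2| = 0.025 A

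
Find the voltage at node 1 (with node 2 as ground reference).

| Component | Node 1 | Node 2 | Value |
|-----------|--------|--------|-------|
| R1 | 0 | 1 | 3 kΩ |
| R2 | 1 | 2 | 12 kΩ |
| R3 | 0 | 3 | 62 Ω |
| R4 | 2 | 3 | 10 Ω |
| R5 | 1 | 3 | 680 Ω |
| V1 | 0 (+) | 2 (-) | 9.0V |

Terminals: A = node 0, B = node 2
Nodal analysis, taking node 2 as the 0 V reference.
Source V1 fixes V_0 = 9 V.
KCL at each unknown node (sum of currents leaving = 0; resistances in Ω):
  Node 1: (V_1 - 9)/3000 + (V_1 - 0)/12000 + (V_1 - V_3)/680 = 0
  Node 3: (V_3 - 9)/62 + (V_3 - 0)/10 + (V_3 - V_1)/680 = 0
Collecting terms (coefficients in siemens):
  0.001887·V_1 - 0.001471·V_3 = 0.003
  0.1176·V_3 - 0.001471·V_1 = 0.1452
Determinant D = (0.001887)(0.1176) - (-0.001471)(-0.001471) = 0.0002198
V_1 = [(0.003)(0.1176) - (-0.001471)(0.1452)]/D = 2.577 V
V_3 = [(0.001887)(0.1452) - (0.003)(-0.001471)]/D = 1.267 V
The requested potential is V_1 = 2.577 V.

Final answer: V_1 = 2.577 V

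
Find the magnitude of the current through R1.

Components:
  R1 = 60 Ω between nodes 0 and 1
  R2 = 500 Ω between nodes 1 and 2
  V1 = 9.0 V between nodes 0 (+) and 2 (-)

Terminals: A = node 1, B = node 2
Nodal analysis, taking node 2 as the 0 V reference.
Source V1 fixes V_0 = 9 V.
KCL at each unknown node (sum of currents leaving = 0; resistances in Ω):
  Node 1: (V_1 - 9)/60 + (V_1 - 0)/500 = 0
Collecting terms: 0.01867 × V_1 = 0.15  =>  V_1 = 8.036 V
I_R1 = (V_0 - V_1)/R1 = (9 - 8.036)/60 = 0.01607 A
|I_R1| = 0.01607 A

Final answer: |I_R1| = 0.01607 A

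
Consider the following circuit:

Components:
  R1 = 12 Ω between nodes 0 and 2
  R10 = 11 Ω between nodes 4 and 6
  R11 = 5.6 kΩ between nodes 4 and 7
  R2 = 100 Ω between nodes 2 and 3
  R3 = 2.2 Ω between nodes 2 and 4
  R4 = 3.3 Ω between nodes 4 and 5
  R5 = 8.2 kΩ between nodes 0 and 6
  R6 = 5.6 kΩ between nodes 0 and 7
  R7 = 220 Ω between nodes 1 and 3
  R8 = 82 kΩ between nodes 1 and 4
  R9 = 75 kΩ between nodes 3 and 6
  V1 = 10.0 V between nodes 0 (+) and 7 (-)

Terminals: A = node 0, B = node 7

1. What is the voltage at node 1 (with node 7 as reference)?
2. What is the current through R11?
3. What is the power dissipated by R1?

Nodal analysis, taking node 7 as the 0 V reference.
Source V1 fixes V_0 = 10 V.
KCL at each unknown node (sum of currents leaving = 0; resistances in Ω):
  Node 1: (V_1 - V_3)/220 + (V_1 - V_4)/82000 = 0
  Node 2: (V_2 - 10)/12 + (V_2 - V_3)/100 + (V_2 - V_4)/2.2 = 0
  Node 3: (V_3 - V_2)/100 + (V_3 - V_1)/220 + (V_3 - V_6)/75000 = 0
  Node 4: (V_4 - V_2)/2.2 + (V_4 - V_5)/3.3 + (V_4 - V_1)/82000 + (V_4 - V_6)/11 + (V_4 - 0)/5600 = 0
  Node 5: (V_5 - V_4)/3.3 = 0
  Node 6: (V_6 - 10)/8200 + (V_6 - V_3)/75000 + (V_6 - V_4)/11 = 0
Collecting terms (coefficients in siemens):
  0.004558·V_1 - 0.004545·V_3 - 0.0000122·V_4 = 0
  0.5479·V_2 - 0.01·V_3 - 0.4545·V_4 = 0.8333
  0.01456·V_3 - 0.004545·V_1 - 0.01·V_2 - 0.00001333·V_6 = 0
  0.8487·V_4 - 0.0000122·V_1 - 0.4545·V_2 - 0.303·V_5 - 0.09091·V_6 = 0
  0.303·V_5 - 0.303·V_4 = 0
  0.09104·V_6 - 0.00001333·V_3 - 0.09091·V_4 = 0.00122
Solving these 6 simultaneous equations (Gaussian elimination) gives:
  V_1 = 9.979 V, V_2 = 9.979 V, V_3 = 9.979 V, V_4 = 9.975 V
  V_5 = 9.975 V, V_6 = 9.975 V
Part 1:
  Read off the nodal solution: V_1 = 9.979 V
Part 2:
  I_R11 = (V_4 - V_7)/R11 = (9.975 - 0)/5600 = 0.001781 A
  Magnitude: I_R11 = 0.001781 A
Part 3:
  I_R1 = (V_0 - V_2)/R1 = (10 - 9.979)/12 = 0.001778 A
  P_R1 = I_R1² × R1 = (0.001778)² × 12 = 0.00003794 W

Final answers:
1. V_1 = 9.979 V
2. I_R11 = 0.001781 A
3. P_R1 = 3.794e-05 W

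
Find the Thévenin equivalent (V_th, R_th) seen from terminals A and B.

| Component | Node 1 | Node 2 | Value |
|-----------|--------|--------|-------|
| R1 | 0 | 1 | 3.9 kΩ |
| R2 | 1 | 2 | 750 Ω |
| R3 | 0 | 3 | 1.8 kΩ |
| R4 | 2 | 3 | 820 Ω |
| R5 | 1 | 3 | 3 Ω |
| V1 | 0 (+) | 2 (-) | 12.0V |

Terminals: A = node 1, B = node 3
Step 1 — V_th is the open-circuit voltage V_A - V_B (nothing connected across the terminals).
Nodal analysis, taking node 2 as the 0 V reference.
Source V1 fixes V_0 = 12 V.
KCL at each unknown node (sum of currents leaving = 0; resistances in Ω):
  Node 1: (V_1 - 12)/3900 + (V_1 - 0)/750 + (V_1 - V_3)/3 = 0
  Node 3: (V_3 - 12)/1800 + (V_3 - 0)/820 + (V_3 - V_1)/3 = 0
Collecting terms (coefficients in siemens):
  0.3349·V_1 - 0.3333·V_3 = 0.003077
  0.3351·V_3 - 0.3333·V_1 = 0.006667
Determinant D = (0.3349)(0.3351) - (-0.3333)(-0.3333) = 0.001124
V_1 = [(0.003077)(0.3351) - (-0.3333)(0.006667)]/D = 2.893 V
V_3 = [(0.3349)(0.006667) - (0.003077)(-0.3333)]/D = 2.898 V
V_th = V_1 - V_3 = 2.893 - 2.898 = -0.004568 V
Step 2 — R_th: zero the source — replace V1 by a short circuit (node 2 merges into node 0) — and find the resistance seen between A (node 1) and B (node 3).
Reduce the network between node 1 (A) and node 3 (B) by series/parallel combination:
  Rp1 = R1 ‖ R2 (parallel, both between nodes 0 and 1) = 1/(1/3900 + 1/750) = 629 Ω
  Rp2 = R3 ‖ R4 (parallel, both between nodes 0 and 3) = 1/(1/1800 + 1/820) = 563.4 Ω
  Rs1 = Rp1 + Rp2 (series, joined only at node 0) = 629 + 563.4 = 1192 Ω
  Rp3 = R5 ‖ Rs1 (parallel, both between nodes 1 and 3) = 1/(1/3 + 1/1192) = 2.992 Ω
R_th = 2.992 Ω

Final answer: V_th = -0.004568 V, R_th = 2.992 Ω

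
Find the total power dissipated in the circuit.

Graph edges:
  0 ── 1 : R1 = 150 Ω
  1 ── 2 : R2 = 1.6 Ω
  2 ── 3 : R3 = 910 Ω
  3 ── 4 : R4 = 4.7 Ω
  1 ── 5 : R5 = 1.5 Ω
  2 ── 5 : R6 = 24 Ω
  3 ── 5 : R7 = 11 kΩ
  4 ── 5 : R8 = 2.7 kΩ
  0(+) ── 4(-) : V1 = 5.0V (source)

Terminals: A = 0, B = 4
Nodal analysis, taking node 4 as the 0 V reference.
Source V1 fixes V_0 = 5 V.
KCL at each unknown node (sum of currents leaving = 0; resistances in Ω):
  Node 1: (V_1 - 5)/150 + (V_1 - V_2)/1.6 + (V_1 - V_5)/1.5 = 0
  Node 2: (V_2 - V_1)/1.6 + (V_2 - V_3)/910 + (V_2 - V_5)/24 = 0
  Node 3: (V_3 - V_2)/910 + (V_3 - 0)/4.7 + (V_3 - V_5)/11000 = 0
  Node 5: (V_5 - V_1)/1.5 + (V_5 - V_2)/24 + (V_5 - V_3)/11000 + (V_5 - 0)/2700 = 0
Collecting terms (coefficients in siemens):
  1.298·V_1 - 0.625·V_2 - 0.6667·V_5 = 0.03333
  0.6678·V_2 - 0.625·V_1 - 0.001099·V_3 - 0.04167·V_5 = 0
  0.214·V_3 - 0.001099·V_2 - 0.00009091·V_5 = 0
  0.7088·V_5 - 0.6667·V_1 - 0.04167·V_2 - 0.00009091·V_3 = 0
Solving these 4 simultaneous equations (Gaussian elimination) gives:
  V_1 = 4.056 V, V_2 = 4.049 V, V_3 = 0.02252 V, V_5 = 4.053 V
Power in each resistor, P = (ΔV)²/R:
  P_R1 = (5 - 4.056)²/150 = 0.005939 W
  P_R2 = (4.056 - 4.049)²/1.6 = 0.00002913 W
  P_R3 = (4.049 - 0.02252)²/910 = 0.01782 W
  P_R4 = (0.02252 - 0)²/4.7 = 0.0001079 W
  P_R5 = (4.056 - 4.053)²/1.5 = 0.000006154 W
  P_R6 = (4.049 - 4.053)²/24 = 0.0000005983 W
  P_R7 = (0.02252 - 4.053)²/11000 = 0.001477 W
  P_R8 = (0 - 4.053)²/2700 = 0.006084 W
P_total = P_R1 + P_R2 + P_R3 + P_R4 + P_R5 + P_R6 + P_R7 + P_R8 = 0.03146 W

Final answer: 0.03146 W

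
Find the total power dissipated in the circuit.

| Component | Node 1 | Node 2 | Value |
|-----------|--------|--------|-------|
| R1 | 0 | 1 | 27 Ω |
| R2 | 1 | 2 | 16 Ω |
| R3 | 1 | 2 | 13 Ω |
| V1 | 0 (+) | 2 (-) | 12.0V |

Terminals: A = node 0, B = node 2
Nodal analysis, taking node 2 as the 0 V reference.
Source V1 fixes V_0 = 12 V.
KCL at each unknown node (sum of currents leaving = 0; resistances in Ω):
  Node 1: (V_1 - 12)/27 + (V_1 - 0)/16 + (V_1 - 0)/13 = 0
Collecting terms: 0.1765 × V_1 = 0.4444  =>  V_1 = 2.519 V
Power in each resistor, P = (ΔV)²/R:
  P_R1 = (12 - 2.519)²/27 = 3.329 W
  P_R2 = (2.519 - 0)²/16 = 0.3965 W
  P_R3 = (2.519 - 0)²/13 = 0.488 W
P_total = P_R1 + P_R2 + P_R3 = 4.214 W

Final answer: 4.214 W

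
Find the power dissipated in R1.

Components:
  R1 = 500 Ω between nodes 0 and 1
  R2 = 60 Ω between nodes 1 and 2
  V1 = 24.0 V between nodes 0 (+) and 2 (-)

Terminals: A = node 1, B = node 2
Nodal analysis, taking node 2 as the 0 V reference.
Source V1 fixes V_0 = 24 V.
KCL at each unknown node (sum of currents leaving = 0; resistances in Ω):
  Node 1: (V_1 - 24)/500 + (V_1 - 0)/60 = 0
Collecting terms: 0.01867 × V_1 = 0.048  =>  V_1 = 2.571 V
I_R1 = (V_0 - V_1)/R1 = (24 - 2.571)/500 = 0.04286 A
P_R1 = I_R1² × R1 = (0.04286)² × 500 = 0.9184 W

Final answer: 0.9184 W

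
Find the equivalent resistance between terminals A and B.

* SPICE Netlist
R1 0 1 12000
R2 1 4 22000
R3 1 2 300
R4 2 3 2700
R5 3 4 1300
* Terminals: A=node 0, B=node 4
Reduce the network between node 0 (A) and node 4 (B) by series/parallel combination:
  Rs1 = R3 + R4 (series, joined only at node 2) = 300 + 2700 = 3000 Ω
  Rs2 = R5 + Rs1 (series, joined only at node 3) = 1300 + 3000 = 4300 Ω
  Rp1 = R2 ‖ Rs2 (parallel, both between nodes 1 and 4) = 1/(1/22000 + 1/4300) = 3597 Ω
  Rs3 = R1 + Rp1 (series, joined only at node 1) = 12000 + 3597 = 15600 Ω
R_eq = 15.6 kΩ

Final answer: 15.6 kΩ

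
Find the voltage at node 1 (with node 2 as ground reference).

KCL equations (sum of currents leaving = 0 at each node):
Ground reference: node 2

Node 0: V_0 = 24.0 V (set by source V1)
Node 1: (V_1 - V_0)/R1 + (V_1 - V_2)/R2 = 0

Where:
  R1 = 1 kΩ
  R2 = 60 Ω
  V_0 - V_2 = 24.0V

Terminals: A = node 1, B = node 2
Nodal analysis, taking node 2 as the 0 V reference.
Source V1 fixes V_0 = 24 V.
KCL at each unknown node (sum of currents leaving = 0; resistances in Ω):
  Node 1: (V_1 - 24)/1000 + (V_1 - 0)/60 = 0
Collecting terms: 0.01767 × V_1 = 0.024  =>  V_1 = 1.358 V
The requested potential is V_1 = 1.358 V.

Final answer: V_1 = 1.358 V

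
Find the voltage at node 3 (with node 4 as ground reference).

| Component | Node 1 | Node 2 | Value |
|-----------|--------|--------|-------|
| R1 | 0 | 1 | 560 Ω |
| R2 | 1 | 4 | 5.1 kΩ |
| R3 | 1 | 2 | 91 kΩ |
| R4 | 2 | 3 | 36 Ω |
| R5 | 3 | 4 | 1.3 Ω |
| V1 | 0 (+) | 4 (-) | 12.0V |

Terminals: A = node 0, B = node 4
Nodal analysis, taking node 4 as the 0 V reference.
Source V1 fixes V_0 = 12 V.
KCL at each unknown node (sum of currents leaving = 0; resistances in Ω):
  Node 1: (V_1 - 12)/560 + (V_1 - 0)/5100 + (V_1 - V_2)/91000 = 0
  Node 2: (V_2 - V_1)/91000 + (V_2 - V_3)/36 = 0
  Node 3: (V_3 - V_2)/36 + (V_3 - 0)/1.3 = 0
Collecting terms (coefficients in siemens):
  0.001993·V_1 - 0.00001099·V_2 = 0.02143
  0.02779·V_2 - 0.00001099·V_1 - 0.02778·V_3 = 0
  0.797·V_3 - 0.02778·V_2 = 0
Solving these 3 simultaneous equations (Gaussian elimination) gives:
  V_1 = 10.75 V, V_2 = 0.004406 V, V_3 = 0.0001536 V
The requested potential is V_3 = 0.0001536 V.

Final answer: V_3 = 0.0001536 V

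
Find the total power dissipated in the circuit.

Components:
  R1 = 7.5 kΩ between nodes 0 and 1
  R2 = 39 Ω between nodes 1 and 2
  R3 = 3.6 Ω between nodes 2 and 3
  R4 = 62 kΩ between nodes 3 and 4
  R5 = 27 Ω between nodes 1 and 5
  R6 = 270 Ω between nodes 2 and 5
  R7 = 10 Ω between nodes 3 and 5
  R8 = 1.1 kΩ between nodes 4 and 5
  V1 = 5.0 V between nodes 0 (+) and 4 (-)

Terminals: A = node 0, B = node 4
Nodal analysis, taking node 4 as the 0 V reference.
Source V1 fixes V_0 = 5 V.
KCL at each unknown node (sum of currents leaving = 0; resistances in Ω):
  Node 1: (V_1 - 5)/7500 + (V_1 - V_2)/39 + (V_1 - V_5)/27 = 0
  Node 2: (V_2 - V_1)/39 + (V_2 - V_3)/3.6 + (V_2 - V_5)/270 = 0
  Node 3: (V_3 - V_2)/3.6 + (V_3 - 0)/62000 + (V_3 - V_5)/10 = 0
  Node 5: (V_5 - V_1)/27 + (V_5 - V_2)/270 + (V_5 - V_3)/10 + (V_5 - 0)/1100 = 0
Collecting terms (coefficients in siemens):
  0.06281·V_1 - 0.02564·V_2 - 0.03704·V_5 = 0.0006667
  0.3071·V_2 - 0.02564·V_1 - 0.2778·V_3 - 0.003704·V_5 = 0
  0.3778·V_3 - 0.2778·V_2 - 0.1·V_5 = 0
  0.1416·V_5 - 0.03704·V_1 - 0.003704·V_2 - 0.1·V_3 = 0
Solving these 4 simultaneous equations (Gaussian elimination) gives:
  V_1 = 0.6388 V, V_2 = 0.631 V, V_3 = 0.6303 V, V_5 = 0.6285 V
Power in each resistor, P = (ΔV)²/R:
  P_R1 = (5 - 0.6388)²/7500 = 0.002536 W
  P_R2 = (0.6388 - 0.631)²/39 = 0.000001562 W
  P_R3 = (0.631 - 0.6303)²/3.6 = 0.0000001311 W
  P_R4 = (0.6303 - 0)²/62000 = 0.000006407 W
  P_R5 = (0.6388 - 0.6285)²/27 = 0.000003928 W
  P_R6 = (0.631 - 0.6285)²/270 = 0.00000002304 W
  P_R7 = (0.6303 - 0.6285)²/10 = 0.0000003265 W
  P_R8 = (0 - 0.6285)²/1100 = 0.0003591 W
P_total = P_R1 + P_R2 + P_R3 + P_R4 + P_R5 + P_R6 + P_R7 + P_R8 = 0.002907 W

Final answer: 0.002907 W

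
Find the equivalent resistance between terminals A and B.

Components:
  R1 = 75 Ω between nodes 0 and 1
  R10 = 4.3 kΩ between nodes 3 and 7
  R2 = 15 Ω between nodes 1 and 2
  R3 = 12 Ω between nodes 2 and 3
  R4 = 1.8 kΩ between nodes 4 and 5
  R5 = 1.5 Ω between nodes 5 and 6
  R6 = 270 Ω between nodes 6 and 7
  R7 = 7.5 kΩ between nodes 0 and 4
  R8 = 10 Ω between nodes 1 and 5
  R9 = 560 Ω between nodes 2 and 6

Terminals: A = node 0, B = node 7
The network is not a plain series/parallel combination. Inject a 1 A test current into terminal A (node 0) and return it from terminal B (node 7); then R_eq = V_A / (1 A).
Nodal analysis, taking node 7 as the 0 V reference.
Current source I_test pushes 1 A into node 0 and draws it out of node 7.
KCL at each unknown node (sum of currents leaving = 0; resistances in Ω):
  Node 0: (V_0 - V_1)/75 + (V_0 - V_4)/7500 - 1 = 0
  Node 1: (V_1 - V_0)/75 + (V_1 - V_2)/15 + (V_1 - V_5)/10 = 0
  Node 2: (V_2 - V_1)/15 + (V_2 - V_3)/12 + (V_2 - V_6)/560 = 0
  Node 3: (V_3 - V_2)/12 + (V_3 - 0)/4300 = 0
  Node 4: (V_4 - V_0)/7500 + (V_4 - V_5)/1800 = 0
  Node 5: (V_5 - V_1)/10 + (V_5 - V_4)/1800 + (V_5 - V_6)/1.5 = 0
  Node 6: (V_6 - V_2)/560 + (V_6 - V_5)/1.5 + (V_6 - 0)/270 = 0
Collecting terms (coefficients in siemens):
  0.01347·V_0 - 0.01333·V_1 - 0.0001333·V_4 = 1
  0.18·V_1 - 0.01333·V_0 - 0.06667·V_2 - 0.1·V_5 = 0
  0.1518·V_2 - 0.06667·V_1 - 0.08333·V_3 - 0.001786·V_6 = 0
  0.08357·V_3 - 0.08333·V_2 = 0
  0.0006889·V_4 - 0.0001333·V_0 - 0.0005556·V_5 = 0
  0.7672·V_5 - 0.1·V_1 - 0.0005556·V_4 - 0.6667·V_6 = 0
  0.6722·V_6 - 0.001786·V_2 - 0.6667·V_5 = 0
Solving these 7 simultaneous equations (Gaussian elimination) gives:
  V_0 = 338.4 V, V_1 = 264.1 V, V_2 = 262.9 V, V_3 = 262.2 V
  V_4 = 271.1 V, V_5 = 254.9 V, V_6 = 253.5 V
R_eq = V_0 / 1 A = 338.4 Ω

Final answer: 338.4 Ω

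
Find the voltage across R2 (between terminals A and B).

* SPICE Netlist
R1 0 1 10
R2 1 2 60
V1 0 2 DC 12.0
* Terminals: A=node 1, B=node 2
R1 and R2 are in series across V1 (node 0 → node 1 → node 2), and the output A–B is taken across R2, so this is a voltage divider.
Series current: I = V1/(R1 + R2) = 12/(10 + 60) = 12/70 = 0.1714 A
V_R2 = I × R2 = V1 × R2/(R1 + R2) = 12 × 60/70 = 10.29 V

Final answer: 10.29 V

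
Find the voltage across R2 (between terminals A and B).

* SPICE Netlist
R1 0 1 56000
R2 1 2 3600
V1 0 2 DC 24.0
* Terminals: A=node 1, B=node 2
R1 and R2 are in series across V1 (node 0 → node 1 → node 2), and the output A–B is taken across R2, so this is a voltage divider.
Series current: I = V1/(R1 + R2) = 24/(56000 + 3600) = 24/59600 = 0.0004027 A
V_R2 = I × R2 = V1 × R2/(R1 + R2) = 24 × 3600/59600 = 1.45 V

Final answer: 1.45 V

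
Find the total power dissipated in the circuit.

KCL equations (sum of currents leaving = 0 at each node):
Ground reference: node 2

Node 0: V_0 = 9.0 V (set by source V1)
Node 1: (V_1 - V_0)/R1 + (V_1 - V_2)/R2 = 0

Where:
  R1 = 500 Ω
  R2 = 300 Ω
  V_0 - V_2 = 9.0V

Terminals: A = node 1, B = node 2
Nodal analysis, taking node 2 as the 0 V reference.
Source V1 fixes V_0 = 9 V.
KCL at each unknown node (sum of currents leaving = 0; resistances in Ω):
  Node 1: (V_1 - 9)/500 + (V_1 - 0)/300 = 0
Collecting terms: 0.005333 × V_1 = 0.018  =>  V_1 = 3.375 V
Power in each resistor, P = (ΔV)²/R:
  P_R1 = (9 - 3.375)²/500 = 0.06328 W
  P_R2 = (3.375 - 0)²/300 = 0.03797 W
P_total = P_R1 + P_R2 = 0.1013 W

Final answer: 0.1013 W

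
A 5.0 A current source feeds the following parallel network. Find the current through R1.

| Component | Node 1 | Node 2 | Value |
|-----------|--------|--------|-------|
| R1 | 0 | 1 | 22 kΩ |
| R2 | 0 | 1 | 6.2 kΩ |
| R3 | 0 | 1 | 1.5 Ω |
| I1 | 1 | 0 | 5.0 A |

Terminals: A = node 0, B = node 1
All resistors sit directly between nodes 0 and 1, so they are in parallel and share one voltage V; the full source current 5 A splits among them.
1/R_par = 1/22000 + 1/6200 + 1/1.5 = 0.6669 S  =>  R_par = 1.5 Ω
V = I × R_par = 5 × 1.5 = 7.498 V
I_R1 = V/R1 = 7.498/22000 = 0.0003408 A

Final answer: 0.0003408 A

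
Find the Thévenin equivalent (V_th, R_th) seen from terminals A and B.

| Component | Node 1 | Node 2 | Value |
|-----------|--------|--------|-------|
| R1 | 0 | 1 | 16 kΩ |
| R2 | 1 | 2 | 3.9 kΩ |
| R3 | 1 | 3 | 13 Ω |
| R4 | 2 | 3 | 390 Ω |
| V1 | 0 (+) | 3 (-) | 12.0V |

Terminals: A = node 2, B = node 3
Step 1 — V_th is the open-circuit voltage V_A - V_B (nothing connected across the terminals).
Nodal analysis, taking node 3 as the 0 V reference.
Source V1 fixes V_0 = 12 V.
KCL at each unknown node (sum of currents leaving = 0; resistances in Ω):
  Node 1: (V_1 - 12)/16000 + (V_1 - V_2)/3900 + (V_1 - 0)/13 = 0
  Node 2: (V_2 - V_1)/3900 + (V_2 - 0)/390 = 0
Collecting terms (coefficients in siemens):
  0.07724·V_1 - 0.0002564·V_2 = 0.00075
  0.002821·V_2 - 0.0002564·V_1 = 0
Determinant D = (0.07724)(0.002821) - (-0.0002564)(-0.0002564) = 0.0002178
V_1 = [(0.00075)(0.002821) - (-0.0002564)(0)]/D = 0.009713 V
V_2 = [(0.07724)(0) - (0.00075)(-0.0002564)]/D = 0.000883 V
V_th = V_2 - V_3 = 0.000883 - 0 = 0.000883 V
Step 2 — R_th: zero the source — replace V1 by a short circuit (node 3 merges into node 0) — and find the resistance seen between A (node 2) and B (node 0).
Reduce the network between node 2 (A) and node 0 (B) by series/parallel combination:
  Rp1 = R1 ‖ R3 (parallel, both between nodes 0 and 1) = 1/(1/16000 + 1/13) = 12.99 Ω
  Rs1 = R2 + Rp1 (series, joined only at node 1) = 3900 + 12.99 = 3913 Ω
  Rp2 = R4 ‖ Rs1 (parallel, both between nodes 0 and 2) = 1/(1/390 + 1/3913) = 354.7 Ω
R_th = 354.7 Ω

Final answer: V_th = 0.000883 V, R_th = 354.7 Ω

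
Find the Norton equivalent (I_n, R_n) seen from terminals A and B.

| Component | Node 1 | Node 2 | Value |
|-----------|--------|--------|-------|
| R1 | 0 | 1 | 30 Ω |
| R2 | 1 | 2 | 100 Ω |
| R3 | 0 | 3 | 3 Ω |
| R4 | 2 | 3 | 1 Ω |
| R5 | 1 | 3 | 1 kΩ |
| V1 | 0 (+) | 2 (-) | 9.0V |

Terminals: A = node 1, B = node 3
Find the Thévenin equivalent first; then I_n = V_th/R_th and R_n = R_th.
Step 1 — V_th is the open-circuit voltage V_A - V_B (nothing connected across the terminals).
Nodal analysis, taking node 2 as the 0 V reference.
Source V1 fixes V_0 = 9 V.
KCL at each unknown node (sum of currents leaving = 0; resistances in Ω):
  Node 1: (V_1 - 9)/30 + (V_1 - 0)/100 + (V_1 - V_3)/1000 = 0
  Node 3: (V_3 - 9)/3 + (V_3 - 0)/1 + (V_3 - V_1)/1000 = 0
Collecting terms (coefficients in siemens):
  0.04433·V_1 - 0.001·V_3 = 0.3
  1.334·V_3 - 0.001·V_1 = 3
Determinant D = (0.04433)(1.334) - (-0.001)(-0.001) = 0.05915
V_1 = [(0.3)(1.334) - (-0.001)(3)]/D = 6.818 V
V_3 = [(0.04433)(3) - (0.3)(-0.001)]/D = 2.253 V
V_th = V_1 - V_3 = 6.818 - 2.253 = 4.564 V
Step 2 — R_th: zero the source — replace V1 by a short circuit (node 2 merges into node 0) — and find the resistance seen between A (node 1) and B (node 3).
Reduce the network between node 1 (A) and node 3 (B) by series/parallel combination:
  Rp1 = R1 ‖ R2 (parallel, both between nodes 0 and 1) = 1/(1/30 + 1/100) = 23.08 Ω
  Rp2 = R3 ‖ R4 (parallel, both between nodes 0 and 3) = 1/(1/3 + 1/1) = 0.75 Ω
  Rs1 = Rp1 + Rp2 (series, joined only at node 0) = 23.08 + 0.75 = 23.83 Ω
  Rp3 = R5 ‖ Rs1 (parallel, both between nodes 1 and 3) = 1/(1/1000 + 1/23.83) = 23.27 Ω
R_th = 23.27 Ω
I_n = V_th/R_th = 4.564/23.27 = 0.1961 A, and R_n = R_th = 23.27 Ω

Final answer: I_n = 0.1961 A, R_n = 23.27 Ω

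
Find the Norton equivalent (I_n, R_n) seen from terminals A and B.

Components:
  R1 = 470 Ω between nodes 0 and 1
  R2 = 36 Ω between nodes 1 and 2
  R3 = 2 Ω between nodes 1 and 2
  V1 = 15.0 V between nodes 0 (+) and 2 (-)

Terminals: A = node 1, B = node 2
Find the Thévenin equivalent first; then I_n = V_th/R_th and R_n = R_th.
Step 1 — V_th is the open-circuit voltage V_A - V_B (nothing connected across the terminals).
Nodal analysis, taking node 2 as the 0 V reference.
Source V1 fixes V_0 = 15 V.
KCL at each unknown node (sum of currents leaving = 0; resistances in Ω):
  Node 1: (V_1 - 15)/470 + (V_1 - 0)/36 + (V_1 - 0)/2 = 0
Collecting terms: 0.5299 × V_1 = 0.03191  =>  V_1 = 0.06023 V
V_th = V_1 - V_2 = 0.06023 - 0 = 0.06023 V
Step 2 — R_th: zero the source — replace V1 by a short circuit (node 2 merges into node 0) — and find the resistance seen between A (node 1) and B (node 0).
Reduce the network between node 1 (A) and node 0 (B) by series/parallel combination:
  Rp1 = R1 ‖ R2 ‖ R3 (parallel, all between nodes 0 and 1) = 1/(1/470 + 1/36 + 1/2) = 1.887 Ω
R_th = 1.887 Ω
I_n = V_th/R_th = 0.06023/1.887 = 0.03191 A, and R_n = R_th = 1.887 Ω

Final answer: I_n = 0.03191 A, R_n = 1.887 Ω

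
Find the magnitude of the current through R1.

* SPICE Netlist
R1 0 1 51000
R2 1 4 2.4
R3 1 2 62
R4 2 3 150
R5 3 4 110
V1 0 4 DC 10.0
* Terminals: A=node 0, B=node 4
Nodal analysis, taking node 4 as the 0 V reference.
Source V1 fixes V_0 = 10 V.
KCL at each unknown node (sum of currents leaving = 0; resistances in Ω):
  Node 1: (V_1 - 10)/51000 + (V_1 - 0)/2.4 + (V_1 - V_2)/62 = 0
  Node 2: (V_2 - V_1)/62 + (V_2 - V_3)/150 = 0
  Node 3: (V_3 - V_2)/150 + (V_3 - 0)/110 = 0
Collecting terms (coefficients in siemens):
  0.4328·V_1 - 0.01613·V_2 = 0.0001961
  0.0228·V_2 - 0.01613·V_1 - 0.006667·V_3 = 0
  0.01576·V_3 - 0.006667·V_2 = 0
Solving these 3 simultaneous equations (Gaussian elimination) gives:
  V_1 = 0.0004671 V, V_2 = 0.0003771 V, V_3 = 0.0001596 V
I_R1 = (V_0 - V_1)/R1 = (10 - 0.0004671)/51000 = 0.0001961 A
|I_R1| = 0.0001961 A

Final answer: |I_R1| = 0.0001961 A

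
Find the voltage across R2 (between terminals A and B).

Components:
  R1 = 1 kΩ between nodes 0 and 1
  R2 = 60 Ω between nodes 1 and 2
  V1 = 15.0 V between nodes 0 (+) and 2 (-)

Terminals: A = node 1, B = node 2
R1 and R2 are in series across V1 (node 0 → node 1 → node 2), and the output A–B is taken across R2, so this is a voltage divider.
Series current: I = V1/(R1 + R2) = 15/(1000 + 60) = 15/1060 = 0.01415 A
V_R2 = I × R2 = V1 × R2/(R1 + R2) = 15 × 60/1060 = 0.8491 V

Final answer: 0.8491 V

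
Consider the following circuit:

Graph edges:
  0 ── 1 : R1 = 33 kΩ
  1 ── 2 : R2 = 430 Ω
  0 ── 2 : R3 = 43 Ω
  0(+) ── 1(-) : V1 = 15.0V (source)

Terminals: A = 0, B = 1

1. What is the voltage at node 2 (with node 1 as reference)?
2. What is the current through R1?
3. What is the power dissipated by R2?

Nodal analysis, taking node 1 as the 0 V reference.
Source V1 fixes V_0 = 15 V.
KCL at each unknown node (sum of currents leaving = 0; resistances in Ω):
  Node 2: (V_2 - 0)/430 + (V_2 - 15)/43 = 0
Collecting terms: 0.02558 × V_2 = 0.3488  =>  V_2 = 13.64 V
Part 1:
  Read off the nodal solution: V_2 = 13.64 V
Part 2:
  I_R1 = (V_0 - V_1)/R1 = (15 - 0)/33000 = 0.0004545 A
  Magnitude: I_R1 = 0.0004545 A
Part 3:
  I_R2 = (V_1 - V_2)/R2 = (0 - 13.64)/430 = -0.03171 A
  P_R2 = I_R2² × R2 = (-0.03171)² × 430 = 0.4324 W

Final answers:
1. V_2 = 13.64 V
2. I_R1 = 0.0004545 A
3. P_R2 = 0.4324 W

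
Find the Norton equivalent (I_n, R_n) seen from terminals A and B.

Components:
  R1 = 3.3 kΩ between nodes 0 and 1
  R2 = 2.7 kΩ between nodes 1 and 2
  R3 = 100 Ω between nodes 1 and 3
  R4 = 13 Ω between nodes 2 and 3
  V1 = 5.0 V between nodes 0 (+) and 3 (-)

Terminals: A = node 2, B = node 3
Find the Thévenin equivalent first; then I_n = V_th/R_th and R_n = R_th.
Step 1 — V_th is the open-circuit voltage V_A - V_B (nothing connected across the terminals).
Nodal analysis, taking node 3 as the 0 V reference.
Source V1 fixes V_0 = 5 V.
KCL at each unknown node (sum of currents leaving = 0; resistances in Ω):
  Node 1: (V_1 - 5)/3300 + (V_1 - V_2)/2700 + (V_1 - 0)/100 = 0
  Node 2: (V_2 - V_1)/2700 + (V_2 - 0)/13 = 0
Collecting terms (coefficients in siemens):
  0.01067·V_1 - 0.0003704·V_2 = 0.001515
  0.07729·V_2 - 0.0003704·V_1 = 0
Determinant D = (0.01067)(0.07729) - (-0.0003704)(-0.0003704) = 0.0008248
V_1 = [(0.001515)(0.07729) - (-0.0003704)(0)]/D = 0.142 V
V_2 = [(0.01067)(0) - (0.001515)(-0.0003704)]/D = 0.0006803 V
V_th = V_2 - V_3 = 0.0006803 - 0 = 0.0006803 V
Step 2 — R_th: zero the source — replace V1 by a short circuit (node 3 merges into node 0) — and find the resistance seen between A (node 2) and B (node 0).
Reduce the network between node 2 (A) and node 0 (B) by series/parallel combination:
  Rp1 = R1 ‖ R3 (parallel, both between nodes 0 and 1) = 1/(1/3300 + 1/100) = 97.06 Ω
  Rs1 = R2 + Rp1 (series, joined only at node 1) = 2700 + 97.06 = 2797 Ω
  Rp2 = R4 ‖ Rs1 (parallel, both between nodes 0 and 2) = 1/(1/13 + 1/2797) = 12.94 Ω
R_th = 12.94 Ω
I_n = V_th/R_th = 0.0006803/12.94 = 0.00005258 A, and R_n = R_th = 12.94 Ω

Final answer: I_n = 5.258e-05 A, R_n = 12.94 Ω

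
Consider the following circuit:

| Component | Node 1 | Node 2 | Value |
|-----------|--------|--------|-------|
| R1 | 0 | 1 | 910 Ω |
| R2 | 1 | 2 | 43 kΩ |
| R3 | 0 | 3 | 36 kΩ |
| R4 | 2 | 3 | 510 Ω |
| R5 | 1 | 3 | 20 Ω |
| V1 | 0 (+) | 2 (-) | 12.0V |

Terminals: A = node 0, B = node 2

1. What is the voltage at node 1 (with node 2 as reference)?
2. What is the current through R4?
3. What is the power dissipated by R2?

Nodal analysis, taking node 2 as the 0 V reference.
Source V1 fixes V_0 = 12 V.
KCL at each unknown node (sum of currents leaving = 0; resistances in Ω):
  Node 1: (V_1 - 12)/910 + (V_1 - 0)/43000 + (V_1 - V_3)/20 = 0
  Node 3: (V_3 - 12)/36000 + (V_3 - 0)/510 + (V_3 - V_1)/20 = 0
Collecting terms (coefficients in siemens):
  0.05112·V_1 - 0.05·V_3 = 0.01319
  0.05199·V_3 - 0.05·V_1 = 0.0003333
Determinant D = (0.05112)(0.05199) - (-0.05)(-0.05) = 0.0001578
V_1 = [(0.01319)(0.05199) - (-0.05)(0.0003333)]/D = 4.451 V
V_3 = [(0.05112)(0.0003333) - (0.01319)(-0.05)]/D = 4.287 V
Part 1:
  Read off the nodal solution: V_1 = 4.451 V
Part 2:
  I_R4 = (V_2 - V_3)/R4 = (0 - 4.287)/510 = -0.008406 A
  Magnitude: I_R4 = 0.008406 A
Part 3:
  I_R2 = (V_1 - V_2)/R2 = (4.451 - 0)/43000 = 0.0001035 A
  P_R2 = I_R2² × R2 = (0.0001035)² × 43000 = 0.0004607 W

Final answers:
1. V_1 = 4.451 V
2. I_R4 = 0.008406 A
3. P_R2 = 0.0004607 W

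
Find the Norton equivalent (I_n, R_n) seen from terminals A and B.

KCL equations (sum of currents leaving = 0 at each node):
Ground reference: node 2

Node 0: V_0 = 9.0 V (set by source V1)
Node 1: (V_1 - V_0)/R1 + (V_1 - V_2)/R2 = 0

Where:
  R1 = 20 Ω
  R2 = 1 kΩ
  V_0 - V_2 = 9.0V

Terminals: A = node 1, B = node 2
Find the Thévenin equivalent first; then I_n = V_th/R_th and R_n = R_th.
Step 1 — V_th is the open-circuit voltage V_A - V_B (nothing connected across the terminals).
Nodal analysis, taking node 2 as the 0 V reference.
Source V1 fixes V_0 = 9 V.
KCL at each unknown node (sum of currents leaving = 0; resistances in Ω):
  Node 1: (V_1 - 9)/20 + (V_1 - 0)/1000 = 0
Collecting terms: 0.051 × V_1 = 0.45  =>  V_1 = 8.824 V
V_th = V_1 - V_2 = 8.824 - 0 = 8.824 V
Step 2 — R_th: zero the source — replace V1 by a short circuit (node 2 merges into node 0) — and find the resistance seen between A (node 1) and B (node 0).
Reduce the network between node 1 (A) and node 0 (B) by series/parallel combination:
  Rp1 = R1 ‖ R2 (parallel, both between nodes 0 and 1) = 1/(1/20 + 1/1000) = 19.61 Ω
R_th = 19.61 Ω
I_n = V_th/R_th = 8.824/19.61 = 0.45 A, and R_n = R_th = 19.61 Ω

Final answer: I_n = 0.45 A, R_n = 19.61 Ω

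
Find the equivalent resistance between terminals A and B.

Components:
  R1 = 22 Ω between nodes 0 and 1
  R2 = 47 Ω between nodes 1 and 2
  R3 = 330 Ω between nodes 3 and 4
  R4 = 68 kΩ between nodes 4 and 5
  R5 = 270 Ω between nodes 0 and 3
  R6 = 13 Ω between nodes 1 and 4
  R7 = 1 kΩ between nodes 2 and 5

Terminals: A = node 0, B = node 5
The network is not a plain series/parallel combination. Inject a 1 A test current into terminal A (node 0) and return it from terminal B (node 5); then R_eq = V_A / (1 A).
Nodal analysis, taking node 5 as the 0 V reference.
Current source I_test pushes 1 A into node 0 and draws it out of node 5.
KCL at each unknown node (sum of currents leaving = 0; resistances in Ω):
  Node 0: (V_0 - V_1)/22 + (V_0 - V_3)/270 - 1 = 0
  Node 1: (V_1 - V_0)/22 + (V_1 - V_2)/47 + (V_1 - V_4)/13 = 0
  Node 2: (V_2 - V_1)/47 + (V_2 - 0)/1000 = 0
  Node 3: (V_3 - V_0)/270 + (V_3 - V_4)/330 = 0
  Node 4: (V_4 - V_1)/13 + (V_4 - V_3)/330 + (V_4 - 0)/68000 = 0
Collecting terms (coefficients in siemens):
  0.04916·V_0 - 0.04545·V_1 - 0.003704·V_3 = 1
  0.1437·V_1 - 0.04545·V_0 - 0.02128·V_2 - 0.07692·V_4 = 0
  0.02228·V_2 - 0.02128·V_1 = 0
  0.006734·V_3 - 0.003704·V_0 - 0.00303·V_4 = 0
  0.07997·V_4 - 0.07692·V_1 - 0.00303·V_3 = 0
Solving these 5 simultaneous equations (Gaussian elimination) gives:
  V_0 = 1052 V, V_1 = 1031 V, V_2 = 984.8 V, V_3 = 1043 V
  V_4 = 1031 V
R_eq = V_0 / 1 A = 1052 Ω = 1.052 kΩ

Final answer: 1.052 kΩ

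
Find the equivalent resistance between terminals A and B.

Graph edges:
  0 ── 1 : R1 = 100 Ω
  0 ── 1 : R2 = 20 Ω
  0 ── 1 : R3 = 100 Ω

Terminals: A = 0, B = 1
Reduce the network between node 0 (A) and node 1 (B) by series/parallel combination:
  Rp1 = R1 ‖ R2 ‖ R3 (parallel, all between nodes 0 and 1) = 1/(1/100 + 1/20 + 1/100) = 14.29 Ω
R_eq = 14.29 Ω

Final answer: 14.29 Ω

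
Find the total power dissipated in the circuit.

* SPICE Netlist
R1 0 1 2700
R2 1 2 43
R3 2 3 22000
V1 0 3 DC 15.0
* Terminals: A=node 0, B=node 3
Nodal analysis, taking node 3 as the 0 V reference.
Source V1 fixes V_0 = 15 V.
KCL at each unknown node (sum of currents leaving = 0; resistances in Ω):
  Node 1: (V_1 - 15)/2700 + (V_1 - V_2)/43 = 0
  Node 2: (V_2 - V_1)/43 + (V_2 - 0)/22000 = 0
Collecting terms (coefficients in siemens):
  0.02363·V_1 - 0.02326·V_2 = 0.005556
  0.0233·V_2 - 0.02326·V_1 = 0
Determinant D = (0.02363)(0.0233) - (-0.02326)(-0.02326) = 0.000009687
V_1 = [(0.005556)(0.0233) - (-0.02326)(0)]/D = 13.36 V
V_2 = [(0.02363)(0) - (0.005556)(-0.02326)]/D = 13.34 V
Power in each resistor, P = (ΔV)²/R:
  P_R1 = (15 - 13.36)²/2700 = 0.0009923 W
  P_R2 = (13.36 - 13.34)²/43 = 0.0000158 W
  P_R3 = (13.34 - 0)²/22000 = 0.008085 W
P_total = P_R1 + P_R2 + P_R3 = 0.009093 W

Final answer: 0.009093 W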